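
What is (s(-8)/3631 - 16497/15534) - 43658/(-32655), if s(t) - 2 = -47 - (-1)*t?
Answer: 53282730593/204652346430 ≈ 0.26036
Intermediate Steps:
s(t) = -45 + t (s(t) = 2 + (-47 - (-1)*t) = 2 + (-47 + t) = -45 + t)
(s(-8)/3631 - 16497/15534) - 43658/(-32655) = ((-45 - 8)/3631 - 16497/15534) - 43658/(-32655) = (-53*1/3631 - 16497*1/15534) - 43658*(-1)/32655 = (-53/3631 - 1833/1726) - 1*(-43658/32655) = -6747101/6267106 + 43658/32655 = 53282730593/204652346430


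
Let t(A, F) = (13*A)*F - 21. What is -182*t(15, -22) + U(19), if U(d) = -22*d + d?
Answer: 784203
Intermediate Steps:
U(d) = -21*d
t(A, F) = -21 + 13*A*F (t(A, F) = 13*A*F - 21 = -21 + 13*A*F)
-182*t(15, -22) + U(19) = -182*(-21 + 13*15*(-22)) - 21*19 = -182*(-21 - 4290) - 399 = -182*(-4311) - 399 = 784602 - 399 = 784203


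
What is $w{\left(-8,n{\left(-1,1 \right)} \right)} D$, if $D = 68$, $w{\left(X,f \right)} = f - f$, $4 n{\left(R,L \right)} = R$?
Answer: $0$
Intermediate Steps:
$n{\left(R,L \right)} = \frac{R}{4}$
$w{\left(X,f \right)} = 0$
$w{\left(-8,n{\left(-1,1 \right)} \right)} D = 0 \cdot 68 = 0$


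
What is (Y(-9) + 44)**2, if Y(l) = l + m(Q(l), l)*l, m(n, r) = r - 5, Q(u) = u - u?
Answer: 25921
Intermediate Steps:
Q(u) = 0
m(n, r) = -5 + r
Y(l) = l + l*(-5 + l) (Y(l) = l + (-5 + l)*l = l + l*(-5 + l))
(Y(-9) + 44)**2 = (-9*(-4 - 9) + 44)**2 = (-9*(-13) + 44)**2 = (117 + 44)**2 = 161**2 = 25921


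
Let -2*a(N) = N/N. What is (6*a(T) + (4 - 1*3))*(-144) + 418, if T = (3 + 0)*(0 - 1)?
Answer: 706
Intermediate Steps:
T = -3 (T = 3*(-1) = -3)
a(N) = -1/2 (a(N) = -N/(2*N) = -1/2*1 = -1/2)
(6*a(T) + (4 - 1*3))*(-144) + 418 = (6*(-1/2) + (4 - 1*3))*(-144) + 418 = (-3 + (4 - 3))*(-144) + 418 = (-3 + 1)*(-144) + 418 = -2*(-144) + 418 = 288 + 418 = 706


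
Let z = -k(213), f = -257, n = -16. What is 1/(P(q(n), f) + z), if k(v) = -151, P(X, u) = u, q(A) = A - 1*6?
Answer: -1/106 ≈ -0.0094340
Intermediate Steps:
q(A) = -6 + A (q(A) = A - 6 = -6 + A)
z = 151 (z = -1*(-151) = 151)
1/(P(q(n), f) + z) = 1/(-257 + 151) = 1/(-106) = -1/106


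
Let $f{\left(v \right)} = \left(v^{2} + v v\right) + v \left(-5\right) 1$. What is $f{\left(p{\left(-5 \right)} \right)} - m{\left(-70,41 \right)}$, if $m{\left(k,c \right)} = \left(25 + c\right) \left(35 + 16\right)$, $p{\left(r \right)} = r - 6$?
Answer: $-3069$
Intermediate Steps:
$p{\left(r \right)} = -6 + r$ ($p{\left(r \right)} = r - 6 = -6 + r$)
$m{\left(k,c \right)} = 1275 + 51 c$ ($m{\left(k,c \right)} = \left(25 + c\right) 51 = 1275 + 51 c$)
$f{\left(v \right)} = - 5 v + 2 v^{2}$ ($f{\left(v \right)} = \left(v^{2} + v^{2}\right) + - 5 v 1 = 2 v^{2} - 5 v = - 5 v + 2 v^{2}$)
$f{\left(p{\left(-5 \right)} \right)} - m{\left(-70,41 \right)} = \left(-6 - 5\right) \left(-5 + 2 \left(-6 - 5\right)\right) - \left(1275 + 51 \cdot 41\right) = - 11 \left(-5 + 2 \left(-11\right)\right) - \left(1275 + 2091\right) = - 11 \left(-5 - 22\right) - 3366 = \left(-11\right) \left(-27\right) - 3366 = 297 - 3366 = -3069$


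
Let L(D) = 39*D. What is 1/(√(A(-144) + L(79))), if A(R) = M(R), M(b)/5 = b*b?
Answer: √106761/106761 ≈ 0.0030605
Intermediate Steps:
M(b) = 5*b² (M(b) = 5*(b*b) = 5*b²)
A(R) = 5*R²
1/(√(A(-144) + L(79))) = 1/(√(5*(-144)² + 39*79)) = 1/(√(5*20736 + 3081)) = 1/(√(103680 + 3081)) = 1/(√106761) = √106761/106761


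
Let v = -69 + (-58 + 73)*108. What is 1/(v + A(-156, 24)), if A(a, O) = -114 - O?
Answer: 1/1413 ≈ 0.00070771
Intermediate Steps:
v = 1551 (v = -69 + 15*108 = -69 + 1620 = 1551)
1/(v + A(-156, 24)) = 1/(1551 + (-114 - 1*24)) = 1/(1551 + (-114 - 24)) = 1/(1551 - 138) = 1/1413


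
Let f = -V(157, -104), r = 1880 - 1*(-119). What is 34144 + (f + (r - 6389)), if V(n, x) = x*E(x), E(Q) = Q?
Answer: 18938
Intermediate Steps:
V(n, x) = x**2 (V(n, x) = x*x = x**2)
r = 1999 (r = 1880 + 119 = 1999)
f = -10816 (f = -1*(-104)**2 = -1*10816 = -10816)
34144 + (f + (r - 6389)) = 34144 + (-10816 + (1999 - 6389)) = 34144 + (-10816 - 4390) = 34144 - 15206 = 18938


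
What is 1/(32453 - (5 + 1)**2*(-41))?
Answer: 1/33929 ≈ 2.9473e-5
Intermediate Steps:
1/(32453 - (5 + 1)**2*(-41)) = 1/(32453 - 1*6**2*(-41)) = 1/(32453 - 1*36*(-41)) = 1/(32453 - 36*(-41)) = 1/(32453 + 1476) = 1/33929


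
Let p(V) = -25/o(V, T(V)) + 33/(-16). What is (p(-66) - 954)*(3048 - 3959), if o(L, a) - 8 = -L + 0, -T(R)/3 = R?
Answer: 515798179/592 ≈ 8.7128e+5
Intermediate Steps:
T(R) = -3*R
o(L, a) = 8 - L (o(L, a) = 8 + (-L + 0) = 8 - L)
p(V) = -33/16 - 25/(8 - V) (p(V) = -25/(8 - V) + 33/(-16) = -25/(8 - V) + 33*(-1/16) = -25/(8 - V) - 33/16 = -33/16 - 25/(8 - V))
(p(-66) - 954)*(3048 - 3959) = ((664 - 33*(-66))/(16*(-8 - 66)) - 954)*(3048 - 3959) = ((1/16)*(664 + 2178)/(-74) - 954)*(-911) = ((1/16)*(-1/74)*2842 - 954)*(-911) = (-1421/592 - 954)*(-911) = -566189/592*(-911) = 515798179/592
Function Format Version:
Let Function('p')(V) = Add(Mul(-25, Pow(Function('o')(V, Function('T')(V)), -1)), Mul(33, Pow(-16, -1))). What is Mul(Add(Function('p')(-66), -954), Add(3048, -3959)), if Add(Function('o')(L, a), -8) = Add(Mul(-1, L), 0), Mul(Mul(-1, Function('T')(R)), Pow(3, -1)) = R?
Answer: Rational(515798179, 592) ≈ 8.7128e+5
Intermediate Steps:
Function('T')(R) = Mul(-3, R)
Function('o')(L, a) = Add(8, Mul(-1, L)) (Function('o')(L, a) = Add(8, Add(Mul(-1, L), 0)) = Add(8, Mul(-1, L)))
Function('p')(V) = Add(Rational(-33, 16), Mul(-25, Pow(Add(8, Mul(-1, V)), -1))) (Function('p')(V) = Add(Mul(-25, Pow(Add(8, Mul(-1, V)), -1)), Mul(33, Pow(-16, -1))) = Add(Mul(-25, Pow(Add(8, Mul(-1, V)), -1)), Mul(33, Rational(-1, 16))) = Add(Mul(-25, Pow(Add(8, Mul(-1, V)), -1)), Rational(-33, 16)) = Add(Rational(-33, 16), Mul(-25, Pow(Add(8, Mul(-1, V)), -1))))
Mul(Add(Function('p')(-66), -954), Add(3048, -3959)) = Mul(Add(Mul(Rational(1, 16), Pow(Add(-8, -66), -1), Add(664, Mul(-33, -66))), -954), Add(3048, -3959)) = Mul(Add(Mul(Rational(1, 16), Pow(-74, -1), Add(664, 2178)), -954), -911) = Mul(Add(Mul(Rational(1, 16), Rational(-1, 74), 2842), -954), -911) = Mul(Add(Rational(-1421, 592), -954), -911) = Mul(Rational(-566189, 592), -911) = Rational(515798179, 592)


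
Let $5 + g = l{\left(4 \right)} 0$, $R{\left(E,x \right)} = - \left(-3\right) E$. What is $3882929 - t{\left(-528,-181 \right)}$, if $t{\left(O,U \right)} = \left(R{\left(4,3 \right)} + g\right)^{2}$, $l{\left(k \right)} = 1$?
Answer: $3882880$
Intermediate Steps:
$R{\left(E,x \right)} = 3 E$
$g = -5$ ($g = -5 + 1 \cdot 0 = -5 + 0 = -5$)
$t{\left(O,U \right)} = 49$ ($t{\left(O,U \right)} = \left(3 \cdot 4 - 5\right)^{2} = \left(12 - 5\right)^{2} = 7^{2} = 49$)
$3882929 - t{\left(-528,-181 \right)} = 3882929 - 49 = 3882880$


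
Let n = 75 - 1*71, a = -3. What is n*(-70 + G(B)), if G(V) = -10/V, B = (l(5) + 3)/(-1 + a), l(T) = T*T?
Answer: -1920/7 ≈ -274.29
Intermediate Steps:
l(T) = T²
B = -7 (B = (5² + 3)/(-1 - 3) = (25 + 3)/(-4) = 28*(-¼) = -7)
n = 4 (n = 75 - 71 = 4)
n*(-70 + G(B)) = 4*(-70 - 10/(-7)) = 4*(-70 - 10*(-⅐)) = 4*(-70 + 10/7) = 4*(-480/7) = -1920/7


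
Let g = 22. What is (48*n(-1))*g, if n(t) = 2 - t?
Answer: 3168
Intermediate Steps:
(48*n(-1))*g = (48*(2 - 1*(-1)))*22 = (48*(2 + 1))*22 = (48*3)*22 = 144*22 = 3168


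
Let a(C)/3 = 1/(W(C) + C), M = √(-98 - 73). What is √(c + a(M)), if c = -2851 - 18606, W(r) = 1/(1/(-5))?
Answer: √((107288 - 64371*I*√19)/(-5 + 3*I*√19)) ≈ 0.0007 - 146.48*I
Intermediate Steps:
M = 3*I*√19 (M = √(-171) = 3*I*√19 ≈ 13.077*I)
W(r) = -5 (W(r) = 1/(-⅕) = -5)
a(C) = 3/(-5 + C)
c = -21457
√(c + a(M)) = √(-21457 + 3/(-5 + 3*I*√19))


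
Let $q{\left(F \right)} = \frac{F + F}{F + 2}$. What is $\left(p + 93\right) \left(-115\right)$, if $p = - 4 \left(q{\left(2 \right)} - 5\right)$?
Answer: $-12535$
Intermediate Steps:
$q{\left(F \right)} = \frac{2 F}{2 + F}$
$p = 16$ ($p = - 4 \left(2 \cdot 2 \frac{1}{2 + 2} - 5\right) = - 4 \left(2 \cdot 2 \cdot \frac{1}{4} - 5\right) = - 4 \left(1 - 5\right) = \left(-4\right) \left(-4\right) = 16$)
$\left(p + 93\right) \left(-115\right) = \left(16 + 93\right) \left(-115\right) = 109 \left(-115\right) = -12535$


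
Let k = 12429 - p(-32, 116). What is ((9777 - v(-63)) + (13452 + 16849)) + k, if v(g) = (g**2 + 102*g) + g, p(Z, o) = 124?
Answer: 54903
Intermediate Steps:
v(g) = g**2 + 103*g
k = 12305 (k = 12429 - 1*124 = 12429 - 124 = 12305)
((9777 - v(-63)) + (13452 + 16849)) + k = ((9777 - (-63)*(103 - 63)) + (13452 + 16849)) + 12305 = ((9777 - (-63)*40) + 30301) + 12305 = ((9777 - 1*(-2520)) + 30301) + 12305 = ((9777 + 2520) + 30301) + 12305 = (12297 + 30301) + 12305 = 42598 + 12305 = 54903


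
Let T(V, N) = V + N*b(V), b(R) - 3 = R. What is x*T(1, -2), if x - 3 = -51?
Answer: 336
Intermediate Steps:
x = -48 (x = 3 - 51 = -48)
b(R) = 3 + R
T(V, N) = V + N*(3 + V)
x*T(1, -2) = -48*(1 - 2*(3 + 1)) = -48*(1 - 2*4) = -48*(1 - 8) = -48*(-7) = 336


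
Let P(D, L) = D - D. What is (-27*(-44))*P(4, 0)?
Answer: 0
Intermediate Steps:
P(D, L) = 0
(-27*(-44))*P(4, 0) = -27*(-44)*0 = 1188*0 = 0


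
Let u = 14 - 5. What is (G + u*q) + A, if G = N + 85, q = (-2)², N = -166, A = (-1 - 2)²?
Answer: -36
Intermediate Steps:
A = 9 (A = (-3)² = 9)
q = 4
u = 9
G = -81 (G = -166 + 85 = -81)
(G + u*q) + A = (-81 + 9*4) + 9 = (-81 + 36) + 9 = -45 + 9 = -36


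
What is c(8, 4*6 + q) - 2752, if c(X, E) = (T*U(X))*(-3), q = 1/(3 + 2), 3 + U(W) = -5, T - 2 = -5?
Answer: -2824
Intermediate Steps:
T = -3 (T = 2 - 5 = -3)
U(W) = -8 (U(W) = -3 - 5 = -8)
q = ⅕ (q = 1/5 = ⅕ ≈ 0.20000)
c(X, E) = -72 (c(X, E) = -3*(-8)*(-3) = 24*(-3) = -72)
c(8, 4*6 + q) - 2752 = -72 - 2752 = -2824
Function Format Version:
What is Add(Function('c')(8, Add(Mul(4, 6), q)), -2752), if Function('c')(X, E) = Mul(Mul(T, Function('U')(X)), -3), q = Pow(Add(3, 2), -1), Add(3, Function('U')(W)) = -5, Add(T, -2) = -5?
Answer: -2824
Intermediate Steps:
T = -3 (T = Add(2, -5) = -3)
Function('U')(W) = -8 (Function('U')(W) = Add(-3, -5) = -8)
q = Rational(1, 5) (q = Pow(5, -1) = Rational(1, 5) ≈ 0.20000)
Function('c')(X, E) = -72 (Function('c')(X, E) = Mul(Mul(-3, -8), -3) = Mul(24, -3) = -72)
Add(Function('c')(8, Add(Mul(4, 6), q)), -2752) = Add(-72, -2752) = -2824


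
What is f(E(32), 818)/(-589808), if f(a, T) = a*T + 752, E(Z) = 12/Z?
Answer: -4235/2359232 ≈ -0.0017951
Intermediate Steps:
f(a, T) = 752 + T*a (f(a, T) = T*a + 752 = 752 + T*a)
f(E(32), 818)/(-589808) = (752 + 818*(12/32))/(-589808) = (752 + 818*(12*(1/32)))*(-1/589808) = (752 + 818*(3/8))*(-1/589808) = (752 + 1227/4)*(-1/589808) = (4235/4)*(-1/589808) = -4235/2359232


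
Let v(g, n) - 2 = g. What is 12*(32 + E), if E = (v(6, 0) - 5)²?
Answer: 492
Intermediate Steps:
v(g, n) = 2 + g
E = 9 (E = ((2 + 6) - 5)² = (8 - 5)² = 3² = 9)
12*(32 + E) = 12*(32 + 9) = 12*41 = 492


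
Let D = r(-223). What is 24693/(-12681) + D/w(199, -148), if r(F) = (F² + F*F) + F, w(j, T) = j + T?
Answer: 139682188/71859 ≈ 1943.8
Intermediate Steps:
w(j, T) = T + j
r(F) = F + 2*F² (r(F) = (F² + F²) + F = 2*F² + F = F + 2*F²)
D = 99235 (D = -223*(1 + 2*(-223)) = -223*(1 - 446) = -223*(-445) = 99235)
24693/(-12681) + D/w(199, -148) = 24693/(-12681) + 99235/(-148 + 199) = 24693*(-1/12681) + 99235/51 = -8231/4227 + 99235*(1/51) = -8231/4227 + 99235/51 = 139682188/71859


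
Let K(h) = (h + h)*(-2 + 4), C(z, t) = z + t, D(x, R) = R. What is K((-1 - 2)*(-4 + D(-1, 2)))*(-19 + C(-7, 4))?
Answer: -528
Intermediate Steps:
C(z, t) = t + z
K(h) = 4*h (K(h) = (2*h)*2 = 4*h)
K((-1 - 2)*(-4 + D(-1, 2)))*(-19 + C(-7, 4)) = (4*((-1 - 2)*(-4 + 2)))*(-19 + (4 - 7)) = (4*(-3*(-2)))*(-19 - 3) = (4*6)*(-22) = 24*(-22) = -528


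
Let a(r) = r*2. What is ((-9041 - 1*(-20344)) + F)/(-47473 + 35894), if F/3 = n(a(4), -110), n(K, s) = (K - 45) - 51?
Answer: -11039/11579 ≈ -0.95336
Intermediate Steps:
a(r) = 2*r
n(K, s) = -96 + K (n(K, s) = (-45 + K) - 51 = -96 + K)
F = -264 (F = 3*(-96 + 2*4) = 3*(-96 + 8) = 3*(-88) = -264)
((-9041 - 1*(-20344)) + F)/(-47473 + 35894) = ((-9041 - 1*(-20344)) - 264)/(-47473 + 35894) = ((-9041 + 20344) - 264)/(-11579) = (11303 - 264)*(-1/11579) = 11039*(-1/11579) = -11039/11579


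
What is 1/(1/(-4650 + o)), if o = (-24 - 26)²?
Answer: -2150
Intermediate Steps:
o = 2500 (o = (-50)² = 2500)
1/(1/(-4650 + o)) = 1/(1/(-4650 + 2500)) = 1/(1/(-2150)) = 1/(-1/2150) = -2150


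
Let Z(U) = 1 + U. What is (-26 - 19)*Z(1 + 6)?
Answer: -360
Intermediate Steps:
(-26 - 19)*Z(1 + 6) = (-26 - 19)*(1 + (1 + 6)) = -45*(1 + 7) = -45*8 = -360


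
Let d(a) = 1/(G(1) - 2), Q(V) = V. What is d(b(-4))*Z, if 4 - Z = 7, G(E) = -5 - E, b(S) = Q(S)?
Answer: 3/8 ≈ 0.37500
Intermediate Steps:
b(S) = S
Z = -3 (Z = 4 - 1*7 = 4 - 7 = -3)
d(a) = -⅛ (d(a) = 1/((-5 - 1*1) - 2) = 1/((-5 - 1) - 2) = 1/(-6 - 2) = 1/(-8) = -⅛)
d(b(-4))*Z = -⅛*(-3) = 3/8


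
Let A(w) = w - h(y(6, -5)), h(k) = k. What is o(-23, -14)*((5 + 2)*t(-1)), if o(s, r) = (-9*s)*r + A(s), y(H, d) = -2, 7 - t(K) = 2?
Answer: -102165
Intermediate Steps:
t(K) = 5 (t(K) = 7 - 1*2 = 7 - 2 = 5)
A(w) = 2 + w (A(w) = w - 1*(-2) = w + 2 = 2 + w)
o(s, r) = 2 + s - 9*r*s (o(s, r) = (-9*s)*r + (2 + s) = -9*r*s + (2 + s) = 2 + s - 9*r*s)
o(-23, -14)*((5 + 2)*t(-1)) = (2 - 23 - 9*(-14)*(-23))*((5 + 2)*5) = (2 - 23 - 2898)*(7*5) = -2919*35 = -102165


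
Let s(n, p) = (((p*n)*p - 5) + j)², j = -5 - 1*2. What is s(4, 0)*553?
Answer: 79632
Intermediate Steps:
j = -7 (j = -5 - 2 = -7)
s(n, p) = (-12 + n*p²)² (s(n, p) = (((p*n)*p - 5) - 7)² = (((n*p)*p - 5) - 7)² = ((n*p² - 5) - 7)² = ((-5 + n*p²) - 7)² = (-12 + n*p²)²)
s(4, 0)*553 = (-12 + 4*0²)²*553 = (-12 + 4*0)²*553 = (-12 + 0)²*553 = (-12)²*553 = 144*553 = 79632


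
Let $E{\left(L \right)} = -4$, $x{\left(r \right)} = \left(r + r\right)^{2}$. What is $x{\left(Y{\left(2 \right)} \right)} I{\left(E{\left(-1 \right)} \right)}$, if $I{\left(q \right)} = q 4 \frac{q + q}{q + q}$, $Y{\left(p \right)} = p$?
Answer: $-256$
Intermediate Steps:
$x{\left(r \right)} = 4 r^{2}$ ($x{\left(r \right)} = \left(2 r\right)^{2} = 4 r^{2}$)
$I{\left(q \right)} = 4 q$ ($I{\left(q \right)} = 4 q \frac{2 q}{2 q} = 4 q 2 q \frac{1}{2 q} = 4 q 1 = 4 q$)
$x{\left(Y{\left(2 \right)} \right)} I{\left(E{\left(-1 \right)} \right)} = 4 \cdot 2^{2} \cdot 4 \left(-4\right) = 4 \cdot 4 \left(-16\right) = 16 \left(-16\right) = -256$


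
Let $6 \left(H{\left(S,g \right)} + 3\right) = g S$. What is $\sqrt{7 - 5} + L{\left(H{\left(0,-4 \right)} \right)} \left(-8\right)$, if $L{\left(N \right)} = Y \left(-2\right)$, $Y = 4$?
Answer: $64 + \sqrt{2} \approx 65.414$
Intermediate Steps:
$H{\left(S,g \right)} = -3 + \frac{S g}{6}$ ($H{\left(S,g \right)} = -3 + \frac{g S}{6} = -3 + \frac{S g}{6}$)
$L{\left(N \right)} = -8$ ($L{\left(N \right)} = 4 \left(-2\right) = -8$)
$\sqrt{7 - 5} + L{\left(H{\left(0,-4 \right)} \right)} \left(-8\right) = \sqrt{7 - 5} - -64 = \sqrt{2} + 64 = 64 + \sqrt{2}$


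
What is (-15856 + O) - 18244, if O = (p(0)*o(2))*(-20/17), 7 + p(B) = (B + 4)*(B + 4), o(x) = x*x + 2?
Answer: -580780/17 ≈ -34164.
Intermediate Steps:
o(x) = 2 + x**2 (o(x) = x**2 + 2 = 2 + x**2)
p(B) = -7 + (4 + B)**2 (p(B) = -7 + (B + 4)*(B + 4) = -7 + (4 + B)*(4 + B) = -7 + (4 + B)**2)
O = -1080/17 (O = ((-7 + (4 + 0)**2)*(2 + 2**2))*(-20/17) = ((-7 + 4**2)*(2 + 4))*(-20*1/17) = ((-7 + 16)*6)*(-20/17) = (9*6)*(-20/17) = 54*(-20/17) = -1080/17 ≈ -63.529)
(-15856 + O) - 18244 = (-15856 - 1080/17) - 18244 = -270632/17 - 18244 = -580780/17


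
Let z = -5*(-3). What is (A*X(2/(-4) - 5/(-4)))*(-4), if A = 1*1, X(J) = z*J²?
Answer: -135/4 ≈ -33.750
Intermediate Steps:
z = 15
X(J) = 15*J²
A = 1
(A*X(2/(-4) - 5/(-4)))*(-4) = (1*(15*(2/(-4) - 5/(-4))²))*(-4) = (1*(15*(2*(-¼) - 5*(-¼))²))*(-4) = (1*(15*(-½ + 5/4)²))*(-4) = (1*(15*(¾)²))*(-4) = (1*(15*(9/16)))*(-4) = (1*(135/16))*(-4) = (135/16)*(-4) = -135/4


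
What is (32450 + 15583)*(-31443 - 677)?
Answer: -1542819960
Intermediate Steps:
(32450 + 15583)*(-31443 - 677) = 48033*(-32120) = -1542819960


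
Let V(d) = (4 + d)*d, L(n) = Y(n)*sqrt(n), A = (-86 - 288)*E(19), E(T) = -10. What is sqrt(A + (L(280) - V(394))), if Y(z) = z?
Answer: 4*sqrt(-9567 + 35*sqrt(70)) ≈ 385.21*I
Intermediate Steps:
A = 3740 (A = (-86 - 288)*(-10) = -374*(-10) = 3740)
L(n) = n**(3/2) (L(n) = n*sqrt(n) = n**(3/2))
V(d) = d*(4 + d)
sqrt(A + (L(280) - V(394))) = sqrt(3740 + (280**(3/2) - 394*(4 + 394))) = sqrt(3740 + (560*sqrt(70) - 394*398)) = sqrt(3740 + (560*sqrt(70) - 1*156812)) = sqrt(3740 + (560*sqrt(70) - 156812)) = sqrt(3740 + (-156812 + 560*sqrt(70))) = sqrt(-153072 + 560*sqrt(70))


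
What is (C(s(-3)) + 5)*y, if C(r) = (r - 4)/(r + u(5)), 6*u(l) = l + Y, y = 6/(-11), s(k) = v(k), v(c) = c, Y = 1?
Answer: -51/11 ≈ -4.6364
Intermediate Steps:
s(k) = k
y = -6/11 (y = 6*(-1/11) = -6/11 ≈ -0.54545)
u(l) = 1/6 + l/6 (u(l) = (l + 1)/6 = (1 + l)/6 = 1/6 + l/6)
C(r) = (-4 + r)/(1 + r) (C(r) = (r - 4)/(r + (1/6 + (1/6)*5)) = (-4 + r)/(r + (1/6 + 5/6)) = (-4 + r)/(r + 1) = (-4 + r)/(1 + r))
(C(s(-3)) + 5)*y = ((-4 - 3)/(1 - 3) + 5)*(-6/11) = (-7/(-2) + 5)*(-6/11) = (-1/2*(-7) + 5)*(-6/11) = (7/2 + 5)*(-6/11) = (17/2)*(-6/11) = -51/11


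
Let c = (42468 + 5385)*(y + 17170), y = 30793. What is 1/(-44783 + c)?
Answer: 1/2295128656 ≈ 4.3571e-10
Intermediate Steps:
c = 2295173439 (c = (42468 + 5385)*(30793 + 17170) = 47853*47963 = 2295173439)
1/(-44783 + c) = 1/(-44783 + 2295173439) = 1/2295128656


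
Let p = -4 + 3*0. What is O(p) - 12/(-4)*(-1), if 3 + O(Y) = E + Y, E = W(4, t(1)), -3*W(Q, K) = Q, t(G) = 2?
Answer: -34/3 ≈ -11.333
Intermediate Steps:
W(Q, K) = -Q/3
p = -4 (p = -4 + 0 = -4)
E = -4/3 (E = -⅓*4 = -4/3 ≈ -1.3333)
O(Y) = -13/3 + Y (O(Y) = -3 + (-4/3 + Y) = -13/3 + Y)
O(p) - 12/(-4)*(-1) = (-13/3 - 4) - 12/(-4)*(-1) = -25/3 - 12*(-¼)*(-1) = -25/3 + 3*(-1) = -25/3 - 3 = -34/3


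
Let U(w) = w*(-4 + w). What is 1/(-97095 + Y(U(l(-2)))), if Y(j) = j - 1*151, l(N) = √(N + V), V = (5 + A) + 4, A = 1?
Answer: -48619/4727614258 + 2*√2/2363807129 ≈ -1.0283e-5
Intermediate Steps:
V = 10 (V = (5 + 1) + 4 = 6 + 4 = 10)
l(N) = √(10 + N) (l(N) = √(N + 10) = √(10 + N))
Y(j) = -151 + j (Y(j) = j - 151 = -151 + j)
1/(-97095 + Y(U(l(-2)))) = 1/(-97095 + (-151 + √(10 - 2)*(-4 + √(10 - 2)))) = 1/(-97095 + (-151 + √8*(-4 + √8))) = 1/(-97095 + (-151 + (2*√2)*(-4 + 2*√2))) = 1/(-97095 + (-151 + 2*√2*(-4 + 2*√2))) = 1/(-97246 + 2*√2*(-4 + 2*√2))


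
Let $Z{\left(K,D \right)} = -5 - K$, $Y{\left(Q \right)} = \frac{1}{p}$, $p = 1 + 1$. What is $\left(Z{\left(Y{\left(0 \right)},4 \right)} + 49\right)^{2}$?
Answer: $\frac{7569}{4} \approx 1892.3$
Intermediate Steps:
$p = 2$
$Y{\left(Q \right)} = \frac{1}{2}$
$\left(Z{\left(Y{\left(0 \right)},4 \right)} + 49\right)^{2} = \left(\left(-5 - \frac{1}{2}\right) + 49\right)^{2} = \left(- \frac{11}{2} + 49\right)^{2} = \left(\frac{87}{2}\right)^{2} = \frac{7569}{4}$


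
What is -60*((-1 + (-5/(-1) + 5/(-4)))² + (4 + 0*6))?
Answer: -2775/4 ≈ -693.75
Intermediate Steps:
-60*((-1 + (-5/(-1) + 5/(-4)))² + (4 + 0*6)) = -60*((-1 + (-5*(-1) + 5*(-¼)))² + (4 + 0)) = -60*((-1 + (5 - 5/4))² + 4) = -60*((-1 + 15/4)² + 4) = -60*((11/4)² + 4) = -60*(121/16 + 4) = -60*185/16 = -2775/4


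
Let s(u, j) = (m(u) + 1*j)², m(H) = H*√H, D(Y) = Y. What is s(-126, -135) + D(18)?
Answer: -1982133 + 102060*I*√14 ≈ -1.9821e+6 + 3.8187e+5*I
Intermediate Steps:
m(H) = H^(3/2)
s(u, j) = (j + u^(3/2))² (s(u, j) = (u^(3/2) + 1*j)² = (u^(3/2) + j)² = (j + u^(3/2))²)
s(-126, -135) + D(18) = (-135 + (-126)^(3/2))² + 18 = (-135 - 378*I*√14)² + 18 = 18 + (-135 - 378*I*√14)²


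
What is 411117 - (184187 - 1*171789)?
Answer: 398719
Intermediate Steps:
411117 - (184187 - 1*171789) = 411117 - (184187 - 171789) = 411117 - 1*12398 = 411117 - 12398 = 398719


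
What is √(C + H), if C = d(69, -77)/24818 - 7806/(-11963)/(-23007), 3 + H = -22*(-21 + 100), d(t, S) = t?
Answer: I*√9025875238367841341175890034/2276908722046 ≈ 41.725*I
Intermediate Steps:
H = -1741 (H = -3 - 22*(-21 + 100) = -3 - 22*79 = -3 - 1738 = -1741)
C = 6265776607/2276908722046 (C = 69/24818 - 7806/(-11963)/(-23007) = 69*(1/24818) - 7806*(-1/11963)*(-1/23007) = 69/24818 + (7806/11963)*(-1/23007) = 69/24818 - 2602/91744247 = 6265776607/2276908722046 ≈ 0.0027519)
√(C + H) = √(6265776607/2276908722046 - 1741) = √(-3964091819305479/2276908722046) = I*√9025875238367841341175890034/2276908722046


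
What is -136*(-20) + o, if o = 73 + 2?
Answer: 2795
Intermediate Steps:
o = 75
-136*(-20) + o = -136*(-20) + 75 = 2720 + 75 = 2795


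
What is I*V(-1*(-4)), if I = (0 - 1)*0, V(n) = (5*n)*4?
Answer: 0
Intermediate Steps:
V(n) = 20*n
I = 0 (I = -1*0 = 0)
I*V(-1*(-4)) = 0*(20*(-1*(-4))) = 0*(20*4) = 0*80 = 0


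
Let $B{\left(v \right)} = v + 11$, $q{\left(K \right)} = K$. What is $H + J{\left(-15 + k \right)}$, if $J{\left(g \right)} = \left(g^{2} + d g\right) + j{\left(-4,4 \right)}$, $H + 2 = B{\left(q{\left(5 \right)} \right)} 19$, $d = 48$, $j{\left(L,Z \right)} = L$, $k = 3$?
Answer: $-134$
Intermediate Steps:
$B{\left(v \right)} = 11 + v$
$H = 302$ ($H = -2 + \left(11 + 5\right) 19 = -2 + 16 \cdot 19 = -2 + 304 = 302$)
$J{\left(g \right)} = -4 + g^{2} + 48 g$ ($J{\left(g \right)} = \left(g^{2} + 48 g\right) - 4 = -4 + g^{2} + 48 g$)
$H + J{\left(-15 + k \right)} = 302 + \left(-4 + \left(-15 + 3\right)^{2} + 48 \left(-15 + 3\right)\right) = 302 + \left(-4 + \left(-12\right)^{2} + 48 \left(-12\right)\right) = 302 - 436 = -134$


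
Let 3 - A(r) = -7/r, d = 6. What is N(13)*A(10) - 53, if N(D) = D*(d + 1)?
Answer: 2837/10 ≈ 283.70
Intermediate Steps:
A(r) = 3 + 7/r (A(r) = 3 - (-7)/r = 3 + 7/r)
N(D) = 7*D (N(D) = D*(6 + 1) = D*7 = 7*D)
N(13)*A(10) - 53 = (7*13)*(3 + 7/10) - 53 = 91*(3 + 7*(1/10)) - 53 = 91*(3 + 7/10) - 53 = 91*(37/10) - 53 = 3367/10 - 53 = 2837/10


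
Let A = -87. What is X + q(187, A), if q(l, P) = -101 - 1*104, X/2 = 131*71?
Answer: 18397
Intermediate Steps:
X = 18602 (X = 2*(131*71) = 2*9301 = 18602)
q(l, P) = -205 (q(l, P) = -101 - 104 = -205)
X + q(187, A) = 18602 - 205 = 18397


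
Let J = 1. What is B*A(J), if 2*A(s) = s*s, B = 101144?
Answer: 50572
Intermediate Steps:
A(s) = s²/2 (A(s) = (s*s)/2 = s²/2)
B*A(J) = 101144*((½)*1²) = 101144*((½)*1) = 101144*(½) = 50572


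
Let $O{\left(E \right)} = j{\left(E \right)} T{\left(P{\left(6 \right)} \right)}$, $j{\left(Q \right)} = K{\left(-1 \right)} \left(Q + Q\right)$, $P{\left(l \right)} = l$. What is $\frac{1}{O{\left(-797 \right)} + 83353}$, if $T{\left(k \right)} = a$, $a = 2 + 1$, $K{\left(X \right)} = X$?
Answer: $\frac{1}{88135} \approx 1.1346 \cdot 10^{-5}$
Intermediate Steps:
$a = 3$
$T{\left(k \right)} = 3$
$j{\left(Q \right)} = - 2 Q$ ($j{\left(Q \right)} = - (Q + Q) = - 2 Q$)
$O{\left(E \right)} = - 6 E$ ($O{\left(E \right)} = - 2 E 3 = - 6 E$)
$\frac{1}{O{\left(-797 \right)} + 83353} = \frac{1}{\left(-6\right) \left(-797\right) + 83353} = \frac{1}{4782 + 83353} = \frac{1}{88135}$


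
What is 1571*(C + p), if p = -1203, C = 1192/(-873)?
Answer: -1651766681/873 ≈ -1.8921e+6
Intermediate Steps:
C = -1192/873 (C = 1192*(-1/873) = -1192/873 ≈ -1.3654)
1571*(C + p) = 1571*(-1192/873 - 1203) = 1571*(-1051411/873) = -1651766681/873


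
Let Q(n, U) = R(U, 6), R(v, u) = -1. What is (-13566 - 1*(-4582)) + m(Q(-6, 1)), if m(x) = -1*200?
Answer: -9184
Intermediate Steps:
Q(n, U) = -1
m(x) = -200
(-13566 - 1*(-4582)) + m(Q(-6, 1)) = (-13566 - 1*(-4582)) - 200 = (-13566 + 4582) - 200 = -8984 - 200 = -9184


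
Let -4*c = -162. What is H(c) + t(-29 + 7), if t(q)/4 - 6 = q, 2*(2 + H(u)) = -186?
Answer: -159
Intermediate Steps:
c = 81/2 (c = -1/4*(-162) = 81/2 ≈ 40.500)
H(u) = -95 (H(u) = -2 + (1/2)*(-186) = -2 - 93 = -95)
t(q) = 24 + 4*q
H(c) + t(-29 + 7) = -95 + (24 + 4*(-29 + 7)) = -95 + (24 + 4*(-22)) = -95 + (24 - 88) = -95 - 64 = -159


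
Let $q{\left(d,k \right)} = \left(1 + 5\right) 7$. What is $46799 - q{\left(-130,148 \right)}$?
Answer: $46757$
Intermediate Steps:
$q{\left(d,k \right)} = 42$ ($q{\left(d,k \right)} = 6 \cdot 7 = 42$)
$46799 - q{\left(-130,148 \right)} = 46799 - 42 = 46757$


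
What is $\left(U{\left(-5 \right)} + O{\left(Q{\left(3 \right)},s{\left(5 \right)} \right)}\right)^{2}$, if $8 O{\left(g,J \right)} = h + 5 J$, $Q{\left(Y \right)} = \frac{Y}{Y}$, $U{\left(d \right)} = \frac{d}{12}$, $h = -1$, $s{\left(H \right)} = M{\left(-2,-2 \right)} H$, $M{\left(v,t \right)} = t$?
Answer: $\frac{26569}{576} \approx 46.127$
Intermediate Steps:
$s{\left(H \right)} = - 2 H$
$U{\left(d \right)} = \frac{d}{12}$ ($U{\left(d \right)} = d \frac{1}{12} = \frac{d}{12}$)
$Q{\left(Y \right)} = 1$
$O{\left(g,J \right)} = - \frac{1}{8} + \frac{5 J}{8}$ ($O{\left(g,J \right)} = \frac{-1 + 5 J}{8} = - \frac{1}{8} + \frac{5 J}{8}$)
$\left(U{\left(-5 \right)} + O{\left(Q{\left(3 \right)},s{\left(5 \right)} \right)}\right)^{2} = \left(\frac{1}{12} \left(-5\right) + \left(- \frac{1}{8} + \frac{5 \left(\left(-2\right) 5\right)}{8}\right)\right)^{2} = \left(- \frac{5}{12} + \left(- \frac{1}{8} + \frac{5}{8} \left(-10\right)\right)\right)^{2} = \left(- \frac{5}{12} - \frac{51}{8}\right)^{2} = \left(- \frac{163}{24}\right)^{2} = \frac{26569}{576}$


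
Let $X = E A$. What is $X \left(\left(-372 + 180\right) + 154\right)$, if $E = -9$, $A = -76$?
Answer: $-25992$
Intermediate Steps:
$X = 684$ ($X = \left(-9\right) \left(-76\right) = 684$)
$X \left(\left(-372 + 180\right) + 154\right) = 684 \left(\left(-372 + 180\right) + 154\right) = 684 \left(-192 + 154\right) = 684 \left(-38\right) = -25992$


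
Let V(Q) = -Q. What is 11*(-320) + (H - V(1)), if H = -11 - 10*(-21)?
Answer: -3320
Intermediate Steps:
H = 199 (H = -11 + 210 = 199)
11*(-320) + (H - V(1)) = 11*(-320) + (199 - (-1)) = -3520 + (199 - 1*(-1)) = -3520 + (199 + 1) = -3520 + 200 = -3320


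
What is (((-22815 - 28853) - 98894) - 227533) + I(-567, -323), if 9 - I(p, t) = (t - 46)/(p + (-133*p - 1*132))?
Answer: -9415853621/24904 ≈ -3.7809e+5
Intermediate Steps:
I(p, t) = 9 - (-46 + t)/(-132 - 132*p) (I(p, t) = 9 - (t - 46)/(p + (-133*p - 1*132)) = 9 - (-46 + t)/(p + (-133*p - 132)) = 9 - (-46 + t)/(p + (-132 - 133*p)) = 9 - (-46 + t)/(-132 - 132*p))
(((-22815 - 28853) - 98894) - 227533) + I(-567, -323) = (((-22815 - 28853) - 98894) - 227533) + (1142 - 323 + 1188*(-567))/(132*(1 - 567)) = ((-51668 - 98894) - 227533) + (1/132)*(1142 - 323 - 673596)/(-566) = (-150562 - 227533) + (1/132)*(-1/566)*(-672777) = -378095 + 224259/24904 = -9415853621/24904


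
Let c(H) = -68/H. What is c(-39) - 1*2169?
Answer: -84523/39 ≈ -2167.3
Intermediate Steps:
c(-39) - 1*2169 = -68/(-39) - 1*2169 = -68*(-1/39) - 2169 = 68/39 - 2169 = -84523/39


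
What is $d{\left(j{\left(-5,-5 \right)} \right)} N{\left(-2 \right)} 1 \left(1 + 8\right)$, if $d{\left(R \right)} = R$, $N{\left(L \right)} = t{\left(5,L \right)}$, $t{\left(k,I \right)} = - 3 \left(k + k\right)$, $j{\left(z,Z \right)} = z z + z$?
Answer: $-5400$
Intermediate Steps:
$j{\left(z,Z \right)} = z + z^{2}$ ($j{\left(z,Z \right)} = z^{2} + z = z + z^{2}$)
$t{\left(k,I \right)} = - 6 k$ ($t{\left(k,I \right)} = - 3 \cdot 2 k = - 6 k$)
$N{\left(L \right)} = -30$ ($N{\left(L \right)} = \left(-6\right) 5 = -30$)
$d{\left(j{\left(-5,-5 \right)} \right)} N{\left(-2 \right)} 1 \left(1 + 8\right) = - 5 \left(1 - 5\right) \left(-30\right) 1 \left(1 + 8\right) = \left(-5\right) \left(-4\right) \left(-30\right) 1 \cdot 9 = 20 \left(-30\right) 9 = \left(-600\right) 9 = -5400$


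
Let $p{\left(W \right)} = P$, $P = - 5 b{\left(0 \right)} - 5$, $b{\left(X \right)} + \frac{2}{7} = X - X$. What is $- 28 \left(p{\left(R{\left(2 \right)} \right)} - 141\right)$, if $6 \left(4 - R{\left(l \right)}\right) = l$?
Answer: $4048$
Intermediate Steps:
$b{\left(X \right)} = - \frac{2}{7}$ ($b{\left(X \right)} = - \frac{2}{7} + \left(X - X\right) = - \frac{2}{7} + 0 = - \frac{2}{7}$)
$P = - \frac{25}{7}$ ($P = \left(-5\right) \left(- \frac{2}{7}\right) - 5 = \frac{10}{7} - 5 = - \frac{25}{7} \approx -3.5714$)
$R{\left(l \right)} = 4 - \frac{l}{6}$
$p{\left(W \right)} = - \frac{25}{7}$
$- 28 \left(p{\left(R{\left(2 \right)} \right)} - 141\right) = - 28 \left(- \frac{25}{7} - 141\right) = \left(-28\right) \left(- \frac{1012}{7}\right) = 4048$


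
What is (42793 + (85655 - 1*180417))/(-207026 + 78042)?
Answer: 51969/128984 ≈ 0.40291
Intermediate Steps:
(42793 + (85655 - 1*180417))/(-207026 + 78042) = (42793 + (85655 - 180417))/(-128984) = (42793 - 94762)*(-1/128984) = -51969*(-1/128984) = 51969/128984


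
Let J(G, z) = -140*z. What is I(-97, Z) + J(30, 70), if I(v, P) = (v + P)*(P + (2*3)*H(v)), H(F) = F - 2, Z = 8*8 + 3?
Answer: 6010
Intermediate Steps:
Z = 67 (Z = 64 + 3 = 67)
H(F) = -2 + F
I(v, P) = (P + v)*(-12 + P + 6*v) (I(v, P) = (v + P)*(P + (2*3)*(-2 + v)) = (P + v)*(P + 6*(-2 + v)) = (P + v)*(P + (-12 + 6*v)) = (P + v)*(-12 + P + 6*v))
I(-97, Z) + J(30, 70) = (67**2 + 67*(-97) + 6*67*(-2 - 97) + 6*(-97)*(-2 - 97)) - 140*70 = (4489 - 6499 + 6*67*(-99) + 6*(-97)*(-99)) - 9800 = (4489 - 6499 - 39798 + 57618) - 9800 = 15810 - 9800 = 6010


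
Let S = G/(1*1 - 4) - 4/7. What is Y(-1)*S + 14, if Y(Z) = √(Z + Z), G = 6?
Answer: 14 - 18*I*√2/7 ≈ 14.0 - 3.6366*I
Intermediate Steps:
S = -18/7 (S = 6/(1*1 - 4) - 4/7 = 6/(1 - 4) - 4*⅐ = 6/(-3) - 4/7 = 6*(-⅓) - 4/7 = -2 - 4/7 = -18/7 ≈ -2.5714)
Y(Z) = √2*√Z (Y(Z) = √(2*Z) = √2*√Z)
Y(-1)*S + 14 = (√2*√(-1))*(-18/7) + 14 = (√2*I)*(-18/7) + 14 = (I*√2)*(-18/7) + 14 = -18*I*√2/7 + 14 = 14 - 18*I*√2/7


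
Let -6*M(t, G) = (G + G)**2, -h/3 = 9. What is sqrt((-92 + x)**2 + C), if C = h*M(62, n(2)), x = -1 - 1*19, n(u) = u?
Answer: 2*sqrt(3154) ≈ 112.32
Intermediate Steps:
h = -27 (h = -3*9 = -27)
x = -20 (x = -1 - 19 = -20)
M(t, G) = -2*G**2/3 (M(t, G) = -(G + G)**2/6 = -4*G**2/6 = -2*G**2/3)
C = 72 (C = -(-18)*2**2 = -(-18)*4 = -27*(-8/3) = 72)
sqrt((-92 + x)**2 + C) = sqrt((-92 - 20)**2 + 72) = sqrt((-112)**2 + 72) = sqrt(12544 + 72) = sqrt(12616) = 2*sqrt(3154)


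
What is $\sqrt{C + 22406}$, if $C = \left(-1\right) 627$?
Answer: $\sqrt{21779} \approx 147.58$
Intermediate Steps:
$C = -627$
$\sqrt{C + 22406} = \sqrt{-627 + 22406} = \sqrt{21779}$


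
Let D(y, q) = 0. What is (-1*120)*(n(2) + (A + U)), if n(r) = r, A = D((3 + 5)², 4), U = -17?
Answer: 1800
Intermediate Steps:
A = 0
(-1*120)*(n(2) + (A + U)) = (-1*120)*(2 + (0 - 17)) = -120*(2 - 17) = -120*(-15) = 1800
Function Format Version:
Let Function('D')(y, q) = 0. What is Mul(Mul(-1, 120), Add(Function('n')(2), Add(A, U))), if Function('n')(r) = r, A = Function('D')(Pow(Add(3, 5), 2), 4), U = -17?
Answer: 1800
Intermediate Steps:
A = 0
Mul(Mul(-1, 120), Add(Function('n')(2), Add(A, U))) = Mul(Mul(-1, 120), Add(2, Add(0, -17))) = Mul(-120, Add(2, -17)) = Mul(-120, -15) = 1800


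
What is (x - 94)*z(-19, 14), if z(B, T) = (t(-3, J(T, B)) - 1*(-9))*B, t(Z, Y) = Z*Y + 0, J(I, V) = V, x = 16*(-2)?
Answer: 158004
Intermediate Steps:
x = -32
t(Z, Y) = Y*Z (t(Z, Y) = Y*Z + 0 = Y*Z)
z(B, T) = B*(9 - 3*B) (z(B, T) = (B*(-3) - 1*(-9))*B = (-3*B + 9)*B = (9 - 3*B)*B = B*(9 - 3*B))
(x - 94)*z(-19, 14) = (-32 - 94)*(3*(-19)*(3 - 1*(-19))) = -378*(-19)*(3 + 19) = -378*(-19)*22 = -126*(-1254) = 158004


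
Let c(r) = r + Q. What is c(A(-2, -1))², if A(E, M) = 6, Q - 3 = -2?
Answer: 49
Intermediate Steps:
Q = 1 (Q = 3 - 2 = 1)
c(r) = 1 + r (c(r) = r + 1 = 1 + r)
c(A(-2, -1))² = (1 + 6)² = 7² = 49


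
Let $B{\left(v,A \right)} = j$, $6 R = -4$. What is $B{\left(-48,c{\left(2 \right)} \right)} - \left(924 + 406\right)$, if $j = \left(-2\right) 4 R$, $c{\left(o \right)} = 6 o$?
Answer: $- \frac{3974}{3} \approx -1324.7$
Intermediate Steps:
$R = - \frac{2}{3}$ ($R = \frac{1}{6} \left(-4\right) = - \frac{2}{3} \approx -0.66667$)
$j = \frac{16}{3}$ ($j = \left(-2\right) 4 \left(- \frac{2}{3}\right) = \left(-8\right) \left(- \frac{2}{3}\right) = \frac{16}{3} \approx 5.3333$)
$B{\left(v,A \right)} = \frac{16}{3}$
$B{\left(-48,c{\left(2 \right)} \right)} - \left(924 + 406\right) = \frac{16}{3} - \left(924 + 406\right) = \frac{16}{3} - 1330 = - \frac{3974}{3}$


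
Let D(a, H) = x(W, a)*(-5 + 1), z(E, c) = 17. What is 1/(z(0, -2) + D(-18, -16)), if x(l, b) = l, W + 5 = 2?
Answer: 1/29 ≈ 0.034483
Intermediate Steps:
W = -3 (W = -5 + 2 = -3)
D(a, H) = 12 (D(a, H) = -3*(-5 + 1) = -3*(-4) = 12)
1/(z(0, -2) + D(-18, -16)) = 1/(17 + 12) = 1/29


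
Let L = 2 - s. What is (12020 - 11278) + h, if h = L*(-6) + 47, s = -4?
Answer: 753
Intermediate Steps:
L = 6 (L = 2 - 1*(-4) = 2 + 4 = 6)
h = 11 (h = 6*(-6) + 47 = -36 + 47 = 11)
(12020 - 11278) + h = (12020 - 11278) + 11 = 742 + 11 = 753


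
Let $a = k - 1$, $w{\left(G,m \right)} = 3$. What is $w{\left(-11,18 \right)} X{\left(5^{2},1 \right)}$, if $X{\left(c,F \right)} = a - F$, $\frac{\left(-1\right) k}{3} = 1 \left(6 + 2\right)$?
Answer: $-78$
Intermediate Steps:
$k = -24$ ($k = - 3 \cdot 1 \left(6 + 2\right) = - 3 \cdot 1 \cdot 8 = \left(-3\right) 8 = -24$)
$a = -25$ ($a = -24 - 1 = -25$)
$X{\left(c,F \right)} = -25 - F$
$w{\left(-11,18 \right)} X{\left(5^{2},1 \right)} = 3 \left(-25 - 1\right) = 3 \left(-26\right) = -78$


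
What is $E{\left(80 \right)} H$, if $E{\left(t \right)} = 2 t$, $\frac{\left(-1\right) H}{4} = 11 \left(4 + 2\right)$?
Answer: $-42240$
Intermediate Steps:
$H = -264$ ($H = - 4 \cdot 11 \left(4 + 2\right) = - 4 \cdot 11 \cdot 6 = \left(-4\right) 66 = -264$)
$E{\left(80 \right)} H = 2 \cdot 80 \left(-264\right) = 160 \left(-264\right) = -42240$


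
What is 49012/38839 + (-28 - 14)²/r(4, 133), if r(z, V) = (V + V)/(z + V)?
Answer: 671370046/737941 ≈ 909.79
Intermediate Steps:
r(z, V) = 2*V/(V + z) (r(z, V) = (2*V)/(V + z) = 2*V/(V + z))
49012/38839 + (-28 - 14)²/r(4, 133) = 49012/38839 + (-28 - 14)²/((2*133/(133 + 4))) = 49012*(1/38839) + (-42)²/((2*133/137)) = 49012/38839 + 1764/((2*133*(1/137))) = 49012/38839 + 1764/(266/137) = 49012/38839 + 1764*(137/266) = 49012/38839 + 17262/19 = 671370046/737941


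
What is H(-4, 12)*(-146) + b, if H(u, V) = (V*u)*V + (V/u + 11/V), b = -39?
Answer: 506167/6 ≈ 84361.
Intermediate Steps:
H(u, V) = 11/V + V/u + u*V² (H(u, V) = u*V² + (11/V + V/u) = 11/V + V/u + u*V²)
H(-4, 12)*(-146) + b = (11/12 + 12/(-4) - 4*12²)*(-146) - 39 = (11*(1/12) + 12*(-¼) - 4*144)*(-146) - 39 = (11/12 - 3 - 576)*(-146) - 39 = -6937/12*(-146) - 39 = 506401/6 - 39 = 506167/6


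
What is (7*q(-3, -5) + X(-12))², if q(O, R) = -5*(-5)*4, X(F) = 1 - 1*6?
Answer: 483025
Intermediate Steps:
X(F) = -5 (X(F) = 1 - 6 = -5)
q(O, R) = 100 (q(O, R) = 25*4 = 100)
(7*q(-3, -5) + X(-12))² = (7*100 - 5)² = (700 - 5)² = 695² = 483025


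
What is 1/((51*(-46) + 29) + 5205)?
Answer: 1/2888 ≈ 0.00034626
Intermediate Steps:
1/((51*(-46) + 29) + 5205) = 1/((-2346 + 29) + 5205) = 1/(-2317 + 5205) = 1/2888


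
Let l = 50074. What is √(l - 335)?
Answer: √49739 ≈ 223.02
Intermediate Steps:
√(l - 335) = √(50074 - 335) = √49739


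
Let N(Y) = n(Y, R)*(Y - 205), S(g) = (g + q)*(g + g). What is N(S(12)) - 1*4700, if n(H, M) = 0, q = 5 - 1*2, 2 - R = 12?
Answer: -4700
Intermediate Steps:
R = -10 (R = 2 - 1*12 = 2 - 12 = -10)
q = 3 (q = 5 - 2 = 3)
S(g) = 2*g*(3 + g) (S(g) = (g + 3)*(g + g) = (3 + g)*(2*g) = 2*g*(3 + g))
N(Y) = 0 (N(Y) = 0*(Y - 205) = 0*(-205 + Y) = 0)
N(S(12)) - 1*4700 = 0 - 1*4700 = 0 - 4700 = -4700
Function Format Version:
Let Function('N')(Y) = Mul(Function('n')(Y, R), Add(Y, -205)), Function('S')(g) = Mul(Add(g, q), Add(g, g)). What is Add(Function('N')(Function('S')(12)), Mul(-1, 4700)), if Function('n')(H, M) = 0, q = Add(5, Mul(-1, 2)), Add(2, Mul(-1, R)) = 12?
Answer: -4700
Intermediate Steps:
R = -10 (R = Add(2, Mul(-1, 12)) = Add(2, -12) = -10)
q = 3 (q = Add(5, -2) = 3)
Function('S')(g) = Mul(2, g, Add(3, g)) (Function('S')(g) = Mul(Add(g, 3), Add(g, g)) = Mul(Add(3, g), Mul(2, g)) = Mul(2, g, Add(3, g)))
Function('N')(Y) = 0 (Function('N')(Y) = Mul(0, Add(Y, -205)) = Mul(0, Add(-205, Y)) = 0)
Add(Function('N')(Function('S')(12)), Mul(-1, 4700)) = Add(0, Mul(-1, 4700)) = Add(0, -4700) = -4700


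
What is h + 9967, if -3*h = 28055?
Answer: 1846/3 ≈ 615.33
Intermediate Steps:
h = -28055/3 (h = -1/3*28055 = -28055/3 ≈ -9351.7)
h + 9967 = -28055/3 + 9967 = 1846/3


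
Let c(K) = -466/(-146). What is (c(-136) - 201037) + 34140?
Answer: -12183248/73 ≈ -1.6689e+5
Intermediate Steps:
c(K) = 233/73 (c(K) = -466*(-1/146) = 233/73)
(c(-136) - 201037) + 34140 = (233/73 - 201037) + 34140 = -14675468/73 + 34140 = -12183248/73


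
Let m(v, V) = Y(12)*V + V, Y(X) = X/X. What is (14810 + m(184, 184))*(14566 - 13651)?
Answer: 13887870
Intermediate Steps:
Y(X) = 1
m(v, V) = 2*V (m(v, V) = 1*V + V = V + V = 2*V)
(14810 + m(184, 184))*(14566 - 13651) = (14810 + 2*184)*(14566 - 13651) = (14810 + 368)*915 = 15178*915 = 13887870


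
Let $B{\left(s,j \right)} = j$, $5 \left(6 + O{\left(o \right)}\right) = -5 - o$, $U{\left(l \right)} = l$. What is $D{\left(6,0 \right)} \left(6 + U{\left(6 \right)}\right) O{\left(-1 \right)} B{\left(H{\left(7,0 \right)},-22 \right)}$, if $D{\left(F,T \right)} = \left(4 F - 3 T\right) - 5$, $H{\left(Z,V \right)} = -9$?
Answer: $\frac{170544}{5} \approx 34109.0$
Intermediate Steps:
$D{\left(F,T \right)} = -5 - 3 T + 4 F$ ($D{\left(F,T \right)} = \left(- 3 T + 4 F\right) - 5 = -5 - 3 T + 4 F$)
$O{\left(o \right)} = -7 - \frac{o}{5}$ ($O{\left(o \right)} = -6 + \frac{-5 - o}{5} = -6 - \left(1 + \frac{o}{5}\right) = -7 - \frac{o}{5}$)
$D{\left(6,0 \right)} \left(6 + U{\left(6 \right)}\right) O{\left(-1 \right)} B{\left(H{\left(7,0 \right)},-22 \right)} = \left(-5 - 0 + 4 \cdot 6\right) \left(6 + 6\right) \left(-7 - - \frac{1}{5}\right) \left(-22\right) = \left(-5 + 0 + 24\right) 12 \left(-7 + \frac{1}{5}\right) \left(-22\right) = 19 \cdot 12 \left(- \frac{34}{5}\right) \left(-22\right) = 228 \left(- \frac{34}{5}\right) \left(-22\right) = \left(- \frac{7752}{5}\right) \left(-22\right) = \frac{170544}{5}$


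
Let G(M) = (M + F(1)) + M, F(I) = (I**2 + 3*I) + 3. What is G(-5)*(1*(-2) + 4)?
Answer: -6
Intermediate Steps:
F(I) = 3 + I**2 + 3*I
G(M) = 7 + 2*M (G(M) = (M + (3 + 1**2 + 3*1)) + M = (M + (3 + 1 + 3)) + M = (M + 7) + M = (7 + M) + M = 7 + 2*M)
G(-5)*(1*(-2) + 4) = (7 + 2*(-5))*(1*(-2) + 4) = (7 - 10)*(-2 + 4) = -3*2 = -6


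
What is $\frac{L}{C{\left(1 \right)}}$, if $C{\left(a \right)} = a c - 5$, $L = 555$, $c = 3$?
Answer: $- \frac{555}{2} \approx -277.5$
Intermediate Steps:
$C{\left(a \right)} = -5 + 3 a$ ($C{\left(a \right)} = a 3 - 5 = 3 a - 5 = -5 + 3 a$)
$\frac{L}{C{\left(1 \right)}} = \frac{555}{-5 + 3 \cdot 1} = \frac{555}{-5 + 3} = \frac{555}{-2} = 555 \left(- \frac{1}{2}\right) = - \frac{555}{2}$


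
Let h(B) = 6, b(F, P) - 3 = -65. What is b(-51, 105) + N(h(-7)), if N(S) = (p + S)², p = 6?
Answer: 82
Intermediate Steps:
b(F, P) = -62 (b(F, P) = 3 - 65 = -62)
N(S) = (6 + S)²
b(-51, 105) + N(h(-7)) = -62 + (6 + 6)² = -62 + 12² = -62 + 144 = 82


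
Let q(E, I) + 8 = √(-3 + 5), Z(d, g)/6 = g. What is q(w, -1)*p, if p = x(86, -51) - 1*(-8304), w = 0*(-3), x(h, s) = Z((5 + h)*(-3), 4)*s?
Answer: -56640 + 7080*√2 ≈ -46627.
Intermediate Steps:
Z(d, g) = 6*g
x(h, s) = 24*s (x(h, s) = (6*4)*s = 24*s)
w = 0
p = 7080 (p = 24*(-51) - 1*(-8304) = -1224 + 8304 = 7080)
q(E, I) = -8 + √2 (q(E, I) = -8 + √(-3 + 5) = -8 + √2)
q(w, -1)*p = (-8 + √2)*7080 = -56640 + 7080*√2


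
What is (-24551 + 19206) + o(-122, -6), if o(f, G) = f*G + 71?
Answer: -4542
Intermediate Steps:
o(f, G) = 71 + G*f (o(f, G) = G*f + 71 = 71 + G*f)
(-24551 + 19206) + o(-122, -6) = (-24551 + 19206) + (71 - 6*(-122)) = -5345 + (71 + 732) = -5345 + 803 = -4542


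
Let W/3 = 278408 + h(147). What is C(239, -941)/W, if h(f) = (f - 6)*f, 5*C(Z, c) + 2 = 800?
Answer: 266/1495675 ≈ 0.00017785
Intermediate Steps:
C(Z, c) = 798/5 (C(Z, c) = -⅖ + (⅕)*800 = -⅖ + 160 = 798/5)
h(f) = f*(-6 + f) (h(f) = (-6 + f)*f = f*(-6 + f))
W = 897405 (W = 3*(278408 + 147*(-6 + 147)) = 3*(278408 + 147*141) = 3*(278408 + 20727) = 3*299135 = 897405)
C(239, -941)/W = (798/5)/897405 = (798/5)*(1/897405) = 266/1495675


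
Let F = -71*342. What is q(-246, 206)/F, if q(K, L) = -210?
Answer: 35/4047 ≈ 0.0086484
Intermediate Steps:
F = -24282
q(-246, 206)/F = -210/(-24282) = -210*(-1/24282) = 35/4047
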